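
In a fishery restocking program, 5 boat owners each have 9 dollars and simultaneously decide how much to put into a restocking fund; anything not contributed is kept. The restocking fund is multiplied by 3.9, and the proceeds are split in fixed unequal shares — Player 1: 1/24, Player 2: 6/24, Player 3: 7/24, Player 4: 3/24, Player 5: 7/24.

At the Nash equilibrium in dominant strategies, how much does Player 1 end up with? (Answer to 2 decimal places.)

Each unit j contributes comes back to j as 3.9 × (j's share), so j prefers to contribute only if that share exceeds 1/3.9 = 0.2564; otherwise keeping the unit dominates.
The shares above 0.2564 belong to Player 3 and Player 5, contributing 9 each; the remaining 3 contribute 0. Total contributed: 18.
Player 1 keeps 9 and receives 3.9 × 18 × 1/24 = 2.93 from the restocking fund, for a payoff of 11.93.

11.93 dollars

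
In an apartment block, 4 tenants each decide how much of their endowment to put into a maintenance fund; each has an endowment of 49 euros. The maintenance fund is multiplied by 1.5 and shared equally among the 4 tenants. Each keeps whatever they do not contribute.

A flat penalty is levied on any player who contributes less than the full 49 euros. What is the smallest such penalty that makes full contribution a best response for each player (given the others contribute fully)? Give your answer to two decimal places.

Given the others contribute fully, the best deviation is to contribute 0 (any partial contribution still incurs the fine and gives up units whose private return 0.3750 is below 1).
Deviating from 49 to 0 saves 49 euros but forfeits the deviator's share of the drop in the maintenance fund: 1.5/4 × 49 = 18.37.
So the deviation gain is 49 − 18.37 = 30.63, and the fine must be at least 30.63 euros to wipe it out.

30.63 euros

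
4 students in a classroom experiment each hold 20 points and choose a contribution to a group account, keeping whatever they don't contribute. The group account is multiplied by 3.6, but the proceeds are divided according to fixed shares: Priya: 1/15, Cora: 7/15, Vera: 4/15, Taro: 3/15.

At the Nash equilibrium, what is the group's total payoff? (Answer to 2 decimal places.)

132.00 points

A player with share s gets back 3.6·s per unit contributed, so full contribution is dominant for anyone with s > 1/3.6 = 0.2778 and zero contribution is dominant for anyone below.
Cora alone (share 7/15) is above the threshold, contributing 20; the remaining 3 contribute 0. Total contributed: 20.
The group account pays out 3.6 × 20 = 72.00 in total (split across the unequal shares, but the aggregate is all that matters for the group sum).
The 3 free-riders keep 20 each, adding 60. Group total = 60 + 72.00 = 132.00.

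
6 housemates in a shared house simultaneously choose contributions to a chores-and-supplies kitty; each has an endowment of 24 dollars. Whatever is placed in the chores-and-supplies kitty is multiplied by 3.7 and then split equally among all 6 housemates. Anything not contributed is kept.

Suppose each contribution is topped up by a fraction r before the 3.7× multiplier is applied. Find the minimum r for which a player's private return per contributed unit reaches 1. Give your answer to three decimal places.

With matching at rate r, one contributed unit becomes (1 + r) in the chores-and-supplies kitty and returns 3.7 × (1 + r) / 6 to the contributor.
Setting this equal to 1: 1 + r = 6/3.7 = 1.6216.
So the minimum matching rate is r = 1.6216 − 1 = 0.622.

0.622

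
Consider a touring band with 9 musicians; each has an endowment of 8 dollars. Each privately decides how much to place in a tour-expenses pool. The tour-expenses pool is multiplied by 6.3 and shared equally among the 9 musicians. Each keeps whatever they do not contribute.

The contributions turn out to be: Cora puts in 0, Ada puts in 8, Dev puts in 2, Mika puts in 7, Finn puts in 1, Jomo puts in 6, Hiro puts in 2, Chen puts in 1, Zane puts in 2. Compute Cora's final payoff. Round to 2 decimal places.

Total contributed: 0 + 8 + 2 + 7 + 1 + 6 + 2 + 1 + 2 = 29.
Each receives 6.3 × 29 / 9 = 20.30 from the tour-expenses pool.
Cora keeps 8 − 0 = 8, so Cora's payoff is 8 + 20.30 = 28.30.

28.30 dollars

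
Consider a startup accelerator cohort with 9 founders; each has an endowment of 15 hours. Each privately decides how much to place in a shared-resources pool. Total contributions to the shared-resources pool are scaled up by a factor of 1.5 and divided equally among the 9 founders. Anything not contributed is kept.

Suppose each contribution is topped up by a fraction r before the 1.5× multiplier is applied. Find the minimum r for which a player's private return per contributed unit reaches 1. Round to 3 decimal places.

5.000

With matching at rate r, one contributed unit becomes (1 + r) in the shared-resources pool and returns 1.5 × (1 + r) / 9 to the contributor.
Setting this equal to 1: 1 + r = 9/1.5 = 6.0000.
So the minimum matching rate is r = 6.0000 − 1 = 5.000.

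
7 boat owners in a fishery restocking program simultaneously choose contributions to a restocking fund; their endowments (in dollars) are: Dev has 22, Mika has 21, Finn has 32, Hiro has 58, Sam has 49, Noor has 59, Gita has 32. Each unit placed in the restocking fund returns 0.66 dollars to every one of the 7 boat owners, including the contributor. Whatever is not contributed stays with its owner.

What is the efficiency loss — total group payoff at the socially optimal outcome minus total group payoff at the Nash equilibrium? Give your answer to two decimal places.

The private return per contributed unit is 0.66 < 1 for everyone, so the Nash equilibrium is zero contribution and the group total is Σ E_j = 22 + 21 + 32 + 58 + 49 + 59 + 32 = 273.
Each contributed unit returns 4.620 to the group, so the social optimum is full contribution by everyone: group total = 4.620 × 273 = 1261.26.
Efficiency loss = (4.620 − 1) × 273 = 988.26.

988.26 dollars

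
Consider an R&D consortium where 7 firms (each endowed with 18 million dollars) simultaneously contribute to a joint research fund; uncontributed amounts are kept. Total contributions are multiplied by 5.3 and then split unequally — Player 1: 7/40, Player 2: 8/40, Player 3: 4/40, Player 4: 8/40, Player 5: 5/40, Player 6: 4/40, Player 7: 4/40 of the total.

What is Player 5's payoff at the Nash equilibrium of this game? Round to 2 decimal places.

A player with share s gets back 5.3·s per unit contributed, so full contribution is dominant for anyone with s > 1/5.3 = 0.1887 and zero contribution is dominant for anyone below.
Player 2 and Player 4 clear that bar, contributing 18 each; the remaining 5 contribute 0. Total contributed: 36.
Player 5 keeps 18 and receives 5.3 × 36 × 5/40 = 23.85 from the joint research fund, for a payoff of 41.85.

41.85 million dollars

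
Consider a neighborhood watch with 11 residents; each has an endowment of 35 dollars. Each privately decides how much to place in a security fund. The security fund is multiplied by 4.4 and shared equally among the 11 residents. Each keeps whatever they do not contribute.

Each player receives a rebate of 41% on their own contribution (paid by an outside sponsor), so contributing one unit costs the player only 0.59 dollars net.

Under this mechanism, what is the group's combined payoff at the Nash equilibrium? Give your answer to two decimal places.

Even with the mechanism, each unit contributed returns only (4.4/11) / 0.59 = 0.6780 per unit of net cost, so contributing nothing is still dominant.
At the Nash equilibrium no one contributes; group total payoff = 11 × 35 = 385.

385.00 dollars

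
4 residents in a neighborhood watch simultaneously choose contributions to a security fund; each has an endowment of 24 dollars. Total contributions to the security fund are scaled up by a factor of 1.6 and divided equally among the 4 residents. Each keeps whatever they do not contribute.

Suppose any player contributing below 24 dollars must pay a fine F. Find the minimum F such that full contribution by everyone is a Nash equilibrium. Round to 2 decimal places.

14.40 dollars

Given the others contribute fully, the best deviation is to contribute 0 (any partial contribution still incurs the fine and gives up units whose private return 0.4000 is below 1).
Deviating from 24 to 0 saves 24 dollars but forfeits the deviator's share of the drop in the security fund: 1.6/4 × 24 = 9.60.
So the deviation gain is 24 − 9.60 = 14.40, and the fine must be at least 14.40 dollars to wipe it out.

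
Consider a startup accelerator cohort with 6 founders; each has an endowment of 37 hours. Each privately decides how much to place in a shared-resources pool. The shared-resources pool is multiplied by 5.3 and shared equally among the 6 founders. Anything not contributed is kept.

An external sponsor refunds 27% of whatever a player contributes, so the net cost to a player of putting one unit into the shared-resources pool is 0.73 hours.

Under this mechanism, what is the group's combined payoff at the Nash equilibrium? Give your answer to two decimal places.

The effective private return per unit is now (5.3/6) / 0.73 = 1.2100 > 1, so every player's dominant strategy flips to full contribution.
At the Nash equilibrium everyone contributes 37. Group total payoff = 6 × (37 × 0.27 + 5.3 × 37) = 1236.54.

1236.54 hours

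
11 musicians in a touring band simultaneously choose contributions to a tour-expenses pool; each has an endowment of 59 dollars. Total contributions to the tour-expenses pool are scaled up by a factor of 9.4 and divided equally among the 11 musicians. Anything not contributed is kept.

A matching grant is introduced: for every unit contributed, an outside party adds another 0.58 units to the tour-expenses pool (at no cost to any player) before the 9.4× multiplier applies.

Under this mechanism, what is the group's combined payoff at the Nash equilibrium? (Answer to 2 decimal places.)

9638.95 dollars

With the mechanism, a contributed unit returns 9.4 × 1.58 / 11 = 1.3502 per unit of net cost to the contributor — now above 1 — so contributing fully is weakly dominant for every player.
At the Nash equilibrium everyone contributes 59. Group total payoff = 9.4 × 1.58 × 649 = 9638.95.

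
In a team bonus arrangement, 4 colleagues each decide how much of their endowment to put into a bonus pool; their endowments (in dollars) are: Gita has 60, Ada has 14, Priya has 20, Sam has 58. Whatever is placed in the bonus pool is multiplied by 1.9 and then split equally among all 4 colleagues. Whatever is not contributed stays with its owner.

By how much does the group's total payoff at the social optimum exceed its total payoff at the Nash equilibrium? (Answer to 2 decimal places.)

The private return per contributed unit is 1.9/4 = 0.4750 < 1 for every player regardless of endowment, so the Nash equilibrium is zero contribution and the group total is Σ E_j = 60 + 14 + 20 + 58 = 152.
Each contributed unit returns 1.900 to the group, so the social optimum is full contribution by everyone: group total = 1.900 × 152 = 288.80.
Efficiency loss = (1.900 − 1) × 152 = 136.80.

136.80 dollars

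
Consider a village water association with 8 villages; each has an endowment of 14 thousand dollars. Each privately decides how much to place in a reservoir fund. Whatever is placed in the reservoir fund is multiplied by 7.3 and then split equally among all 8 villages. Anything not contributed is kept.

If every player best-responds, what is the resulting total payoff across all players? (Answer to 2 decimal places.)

Each contributed unit returns 7.3/8 = 0.9125 to its contributor — below 1 — so contributing 0 is dominant for every player. At the Nash equilibrium everyone keeps their 14, and the group total is 8 × 14 = 112.

112.00 thousand dollars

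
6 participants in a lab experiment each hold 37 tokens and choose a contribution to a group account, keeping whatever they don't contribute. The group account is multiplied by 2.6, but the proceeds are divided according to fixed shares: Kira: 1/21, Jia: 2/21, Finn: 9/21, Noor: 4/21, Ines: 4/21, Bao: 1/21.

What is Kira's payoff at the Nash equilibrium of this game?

Player j's private return per contributed unit is 2.6 × (j's share). Contributing is weakly dominant for j when that share is at least 1/2.6 = 0.3846, and contributing 0 is dominant otherwise.
The only share above 0.3846 is Finn's 9/21, contributing 37; the remaining 5 contribute 0. Total contributed: 37.
Kira keeps 37 and receives 2.6 × 37 × 1/21 = 4.58 from the group account, for a payoff of 41.58.

41.58 tokens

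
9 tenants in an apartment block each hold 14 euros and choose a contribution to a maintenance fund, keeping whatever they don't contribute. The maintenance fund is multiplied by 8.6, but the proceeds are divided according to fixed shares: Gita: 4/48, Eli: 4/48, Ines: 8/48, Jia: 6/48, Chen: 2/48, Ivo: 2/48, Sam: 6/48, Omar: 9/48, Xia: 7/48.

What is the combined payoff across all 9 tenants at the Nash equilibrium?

658.00 euros

Player j's private return per contributed unit is 8.6 × (j's share). Contributing is weakly dominant for j when that share is at least 1/8.6 = 0.1163, and contributing 0 is dominant otherwise.
Ines, Jia, Sam, Omar and Xia are above the threshold, contributing 14 each; the remaining 4 contribute 0. Total contributed: 70.
The maintenance fund pays out 8.6 × 70 = 602.00 in total (split across the unequal shares, but the aggregate is all that matters for the group sum).
The 4 free-riders keep 14 each, adding 56. Group total = 56 + 602.00 = 658.00.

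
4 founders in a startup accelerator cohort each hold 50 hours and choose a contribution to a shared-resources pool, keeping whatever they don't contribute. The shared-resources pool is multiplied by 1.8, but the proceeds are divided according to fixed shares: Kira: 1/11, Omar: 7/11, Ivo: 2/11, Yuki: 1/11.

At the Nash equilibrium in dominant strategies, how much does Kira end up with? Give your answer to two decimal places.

A player with share s gets back 1.8·s per unit contributed, so full contribution is dominant for anyone with s > 1/1.8 = 0.5556 and zero contribution is dominant for anyone below.
Omar alone (share 7/11) is above the threshold, contributing 50; the remaining 3 contribute 0. Total contributed: 50.
Kira keeps 50 and receives 1.8 × 50 × 1/11 = 8.18 from the shared-resources pool, for a payoff of 58.18.

58.18 hours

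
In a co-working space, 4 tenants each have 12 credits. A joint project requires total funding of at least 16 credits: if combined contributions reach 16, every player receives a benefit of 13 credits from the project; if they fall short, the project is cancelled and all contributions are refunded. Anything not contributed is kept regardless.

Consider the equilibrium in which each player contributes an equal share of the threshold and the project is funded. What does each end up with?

21 credits

Equal share of the threshold: 16/4 = 4.
At this profile no one gains by cutting their contribution: any cut drops the total below 16, the project is cancelled, contributions are refunded, and the deviator ends with 12, which is less than 12 − 4 + 13 = 21. Contributing more than 4 just wastes the excess. So contributing exactly 4 is a best response.
Each player's payoff: 12 − 4 + 13 = 21.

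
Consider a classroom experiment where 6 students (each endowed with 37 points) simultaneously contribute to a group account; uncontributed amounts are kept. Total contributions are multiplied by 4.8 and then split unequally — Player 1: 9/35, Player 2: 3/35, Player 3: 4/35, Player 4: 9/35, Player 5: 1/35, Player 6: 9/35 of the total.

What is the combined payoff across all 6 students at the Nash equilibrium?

643.80 points

For player j, contributing a unit is worthwhile iff 4.8 × (j's share) ≥ 1, i.e. iff j's share is at least 0.2083.
Player 1, Player 4 and Player 6 are above the threshold, contributing 37 each; the remaining 3 contribute 0. Total contributed: 111.
The group account pays out 4.8 × 111 = 532.80 in total (split across the unequal shares, but the aggregate is all that matters for the group sum).
The 3 free-riders keep 37 each, adding 111. Group total = 111 + 532.80 = 643.80.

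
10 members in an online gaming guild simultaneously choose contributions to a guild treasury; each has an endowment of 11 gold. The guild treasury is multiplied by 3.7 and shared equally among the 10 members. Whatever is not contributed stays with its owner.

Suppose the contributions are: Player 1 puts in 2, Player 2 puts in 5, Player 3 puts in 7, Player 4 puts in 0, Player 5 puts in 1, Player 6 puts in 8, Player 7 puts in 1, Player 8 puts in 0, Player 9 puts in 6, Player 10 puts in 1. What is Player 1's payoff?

Total contributed: 2 + 5 + 7 + 0 + 1 + 8 + 1 + 0 + 6 + 1 = 31.
Each receives 3.7 × 31 / 10 = 11.47 from the guild treasury.
Player 1 keeps 11 − 2 = 9, so Player 1's payoff is 9 + 11.47 = 20.47.

20.47 gold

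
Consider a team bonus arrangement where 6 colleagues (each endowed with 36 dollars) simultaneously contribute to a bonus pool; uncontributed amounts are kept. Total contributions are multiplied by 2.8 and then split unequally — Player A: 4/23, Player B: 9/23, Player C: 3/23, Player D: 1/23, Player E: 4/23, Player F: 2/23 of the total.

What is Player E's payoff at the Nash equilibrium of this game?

53.53 dollars

Each unit j contributes comes back to j as 2.8 × (j's share), so j prefers to contribute only if that share exceeds 1/2.8 = 0.3571; otherwise keeping the unit dominates.
Only Player B (9/23) clears that bar, contributing 36; the remaining 5 contribute 0. Total contributed: 36.
Player E keeps 36 and receives 2.8 × 36 × 4/23 = 17.53 from the bonus pool, for a payoff of 53.53.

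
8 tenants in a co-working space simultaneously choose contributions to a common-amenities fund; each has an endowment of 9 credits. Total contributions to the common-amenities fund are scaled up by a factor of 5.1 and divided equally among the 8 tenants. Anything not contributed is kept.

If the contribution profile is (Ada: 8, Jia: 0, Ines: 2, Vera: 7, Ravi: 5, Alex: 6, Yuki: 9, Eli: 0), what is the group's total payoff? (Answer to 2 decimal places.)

Total contributed: 8 + 0 + 2 + 7 + 5 + 6 + 9 + 0 = 37; total kept: 8 × 9 − 37 = 35.
The common-amenities fund pays out 5.1 × 37 = 188.70 in aggregate.
Group total = 35 + 188.70 = 223.70.

223.70 credits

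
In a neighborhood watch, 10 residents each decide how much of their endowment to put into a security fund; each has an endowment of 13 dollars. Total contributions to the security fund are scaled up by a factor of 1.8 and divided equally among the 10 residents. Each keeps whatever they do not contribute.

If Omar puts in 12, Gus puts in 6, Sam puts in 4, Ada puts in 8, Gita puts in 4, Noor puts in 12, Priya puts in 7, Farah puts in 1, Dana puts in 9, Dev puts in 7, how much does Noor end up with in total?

Total contributed: 12 + 6 + 4 + 8 + 4 + 12 + 7 + 1 + 9 + 7 = 70.
Each receives 1.8 × 70 / 10 = 12.60 from the security fund.
Noor keeps 13 − 12 = 1, so Noor's payoff is 1 + 12.60 = 13.60.

13.60 dollars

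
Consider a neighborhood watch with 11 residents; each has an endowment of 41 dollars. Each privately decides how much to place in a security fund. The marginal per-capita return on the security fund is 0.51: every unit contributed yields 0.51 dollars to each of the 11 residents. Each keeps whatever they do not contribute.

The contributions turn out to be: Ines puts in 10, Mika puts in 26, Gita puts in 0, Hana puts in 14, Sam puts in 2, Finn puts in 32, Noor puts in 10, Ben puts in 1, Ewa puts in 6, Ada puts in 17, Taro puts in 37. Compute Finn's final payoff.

88.05 dollars

Total contributed: 10 + 26 + 0 + 14 + 2 + 32 + 10 + 1 + 6 + 17 + 37 = 155.
Each receives 0.51 × 155 = 79.05 from the security fund.
Finn keeps 41 − 32 = 9, so Finn's payoff is 9 + 79.05 = 88.05.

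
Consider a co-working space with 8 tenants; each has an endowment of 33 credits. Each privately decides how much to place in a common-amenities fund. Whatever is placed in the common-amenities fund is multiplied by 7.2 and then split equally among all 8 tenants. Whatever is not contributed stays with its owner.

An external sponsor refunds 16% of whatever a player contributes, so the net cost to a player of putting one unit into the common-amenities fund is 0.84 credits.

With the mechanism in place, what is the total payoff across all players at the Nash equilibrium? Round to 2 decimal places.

With the mechanism, a contributed unit returns (7.2/8) / 0.84 = 1.0714 per unit of net cost to the contributor — now above 1 — so contributing fully is weakly dominant for every player.
So the Nash equilibrium is full contribution by all 8; the group earns 8 × (33 × 0.16 + 7.2 × 33) = 1943.04.

1943.04 credits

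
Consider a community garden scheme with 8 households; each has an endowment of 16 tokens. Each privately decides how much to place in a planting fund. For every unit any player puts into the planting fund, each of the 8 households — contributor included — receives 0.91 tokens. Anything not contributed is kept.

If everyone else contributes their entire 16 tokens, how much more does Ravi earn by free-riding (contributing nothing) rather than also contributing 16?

Switching from a contribution of 16 to 0 lets Ravi keep an extra 16 tokens, but lowers the planting fund by 16, which costs Ravi their own share of that drop: 0.91 × 16 = 14.56.
Net gain = 16 − 14.56 = 1.44. The private return per contributed unit (0.91) is below 1, so free-riding is indeed the best response regardless of what the others do.

1.44 tokens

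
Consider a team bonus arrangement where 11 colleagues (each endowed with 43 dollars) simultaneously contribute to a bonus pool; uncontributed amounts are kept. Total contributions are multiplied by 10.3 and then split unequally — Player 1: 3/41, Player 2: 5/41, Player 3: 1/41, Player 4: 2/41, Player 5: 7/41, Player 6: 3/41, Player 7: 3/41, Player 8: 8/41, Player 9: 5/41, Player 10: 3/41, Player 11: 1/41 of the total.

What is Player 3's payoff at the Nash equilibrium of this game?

Player j's private return per contributed unit is 10.3 × (j's share). Contributing is weakly dominant for j when that share is at least 1/10.3 = 0.0971, and contributing 0 is dominant otherwise.
Player 2, Player 5, Player 8 and Player 9 are above the threshold, contributing 43 each; the remaining 7 contribute 0. Total contributed: 172.
Player 3 keeps 43 and receives 10.3 × 172 × 1/41 = 43.21 from the bonus pool, for a payoff of 86.21.

86.21 dollars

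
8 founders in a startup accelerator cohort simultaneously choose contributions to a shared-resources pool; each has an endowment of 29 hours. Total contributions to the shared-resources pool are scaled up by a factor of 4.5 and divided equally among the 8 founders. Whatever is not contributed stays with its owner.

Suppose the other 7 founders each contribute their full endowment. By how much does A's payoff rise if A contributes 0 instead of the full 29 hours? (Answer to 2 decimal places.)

12.69 hours

Switching from a contribution of 29 to 0 lets A keep an extra 29 hours, but lowers the shared-resources pool by 29, which costs A their own share of that drop: 4.5/8 × 29 = 16.31.
Net gain = 29 − 16.31 = 12.69. The private return per contributed unit (0.5625) is below 1, so free-riding is indeed the best response regardless of what the others do.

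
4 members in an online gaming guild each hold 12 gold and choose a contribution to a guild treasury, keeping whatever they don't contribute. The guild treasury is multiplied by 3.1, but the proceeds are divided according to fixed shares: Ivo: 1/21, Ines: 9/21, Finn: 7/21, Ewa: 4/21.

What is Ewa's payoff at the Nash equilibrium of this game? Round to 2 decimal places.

26.17 gold

Player j's private return per contributed unit is 3.1 × (j's share). Contributing is weakly dominant for j when that share is at least 1/3.1 = 0.3226, and contributing 0 is dominant otherwise.
The shares above 0.3226 belong to Ines and Finn, contributing 12 each; the remaining 2 contribute 0. Total contributed: 24.
Ewa keeps 12 and receives 3.1 × 24 × 4/21 = 14.17 from the guild treasury, for a payoff of 26.17.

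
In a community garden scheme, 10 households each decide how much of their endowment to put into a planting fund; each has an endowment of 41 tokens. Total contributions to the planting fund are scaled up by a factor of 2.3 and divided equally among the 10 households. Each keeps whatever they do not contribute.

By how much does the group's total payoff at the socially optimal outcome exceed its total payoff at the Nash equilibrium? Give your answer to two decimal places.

533.00 tokens

Each contributed unit returns 2.3/10 = 0.2300 to its contributor — below 1 — so contributing 0 is dominant for every player. At the Nash equilibrium everyone keeps their 41, and the group total is 10 × 41 = 410.
Each contributed unit returns 2.300 to the group as a whole (0.2300 to each of 10 players), which exceeds 1, so the social optimum is full contribution: group total = 2.300 × 410 = 943.00.
Efficiency loss = 943.00 − 410 = 533.00.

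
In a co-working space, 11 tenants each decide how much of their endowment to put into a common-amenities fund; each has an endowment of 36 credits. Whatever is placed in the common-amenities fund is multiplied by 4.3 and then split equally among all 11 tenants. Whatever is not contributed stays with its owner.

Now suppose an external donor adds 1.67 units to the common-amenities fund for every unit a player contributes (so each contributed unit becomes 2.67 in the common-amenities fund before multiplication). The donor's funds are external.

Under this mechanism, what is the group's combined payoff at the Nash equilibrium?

With the mechanism, a contributed unit returns 4.3 × 2.67 / 11 = 1.0437 per unit of net cost to the contributor — now above 1 — so contributing fully is weakly dominant for every player.
So the Nash equilibrium is full contribution by all 11; the group earns 4.3 × 2.67 × 396 = 4546.48.

4546.48 credits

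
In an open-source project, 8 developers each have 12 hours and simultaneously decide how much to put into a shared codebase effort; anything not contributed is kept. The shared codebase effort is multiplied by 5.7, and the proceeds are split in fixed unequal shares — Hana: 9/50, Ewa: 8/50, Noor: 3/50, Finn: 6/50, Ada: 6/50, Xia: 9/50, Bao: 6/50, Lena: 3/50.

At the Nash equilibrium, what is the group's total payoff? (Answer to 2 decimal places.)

For player j, contributing a unit is worthwhile iff 5.7 × (j's share) ≥ 1, i.e. iff j's share is at least 0.1754.
The shares above 0.1754 belong to Hana and Xia, contributing 12 each; the remaining 6 contribute 0. Total contributed: 24.
The shared codebase effort pays out 5.7 × 24 = 136.80 in total (split across the unequal shares, but the aggregate is all that matters for the group sum).
The 6 free-riders keep 12 each, adding 72. Group total = 72 + 136.80 = 208.80.

208.80 hours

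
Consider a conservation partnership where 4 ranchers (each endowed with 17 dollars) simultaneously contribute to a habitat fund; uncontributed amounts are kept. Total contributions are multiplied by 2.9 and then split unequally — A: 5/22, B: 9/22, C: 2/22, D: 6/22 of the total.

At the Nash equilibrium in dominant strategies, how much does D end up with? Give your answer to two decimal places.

30.45 dollars

A player with share s gets back 2.9·s per unit contributed, so full contribution is dominant for anyone with s > 1/2.9 = 0.3448 and zero contribution is dominant for anyone below.
The only share above 0.3448 is B's 9/22, contributing 17; the remaining 3 contribute 0. Total contributed: 17.
D keeps 17 and receives 2.9 × 17 × 6/22 = 13.45 from the habitat fund, for a payoff of 30.45.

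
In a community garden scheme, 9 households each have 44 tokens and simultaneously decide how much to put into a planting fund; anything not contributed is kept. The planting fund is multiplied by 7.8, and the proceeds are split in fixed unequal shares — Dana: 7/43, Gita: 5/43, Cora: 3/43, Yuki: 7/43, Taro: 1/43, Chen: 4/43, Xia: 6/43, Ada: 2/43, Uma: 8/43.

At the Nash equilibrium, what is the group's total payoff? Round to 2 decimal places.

A player with share s gets back 7.8·s per unit contributed, so full contribution is dominant for anyone with s > 1/7.8 = 0.1282 and zero contribution is dominant for anyone below.
Dana, Yuki, Xia and Uma are above the threshold, contributing 44 each; the remaining 5 contribute 0. Total contributed: 176.
The planting fund pays out 7.8 × 176 = 1372.80 in total (split across the unequal shares, but the aggregate is all that matters for the group sum).
The 5 free-riders keep 44 each, adding 220. Group total = 220 + 1372.80 = 1592.80.

1592.80 tokens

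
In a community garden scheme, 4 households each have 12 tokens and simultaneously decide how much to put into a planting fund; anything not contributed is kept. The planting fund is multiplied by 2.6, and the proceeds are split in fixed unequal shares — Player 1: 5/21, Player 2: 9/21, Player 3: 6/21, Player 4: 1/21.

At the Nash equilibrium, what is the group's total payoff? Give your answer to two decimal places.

Player j's private return per contributed unit is 2.6 × (j's share). Contributing is weakly dominant for j when that share is at least 1/2.6 = 0.3846, and contributing 0 is dominant otherwise.
Player 2 alone (share 9/21) is above the threshold, contributing 12; the remaining 3 contribute 0. Total contributed: 12.
The planting fund pays out 2.6 × 12 = 31.20 in total (split across the unequal shares, but the aggregate is all that matters for the group sum).
The 3 free-riders keep 12 each, adding 36. Group total = 36 + 31.20 = 67.20.

67.20 tokens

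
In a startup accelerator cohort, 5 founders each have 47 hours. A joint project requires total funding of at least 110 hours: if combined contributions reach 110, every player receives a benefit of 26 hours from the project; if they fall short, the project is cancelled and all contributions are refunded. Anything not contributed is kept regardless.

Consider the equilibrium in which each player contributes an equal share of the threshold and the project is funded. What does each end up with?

Equal share of the threshold: 110/5 = 22.
At this profile no one gains by cutting their contribution: any cut drops the total below 110, the project is cancelled, contributions are refunded, and the deviator ends with 47, which is less than 47 − 22 + 26 = 51. Contributing more than 22 just wastes the excess. So contributing exactly 22 is a best response.
Each player's payoff: 47 − 22 + 26 = 51.

51 hours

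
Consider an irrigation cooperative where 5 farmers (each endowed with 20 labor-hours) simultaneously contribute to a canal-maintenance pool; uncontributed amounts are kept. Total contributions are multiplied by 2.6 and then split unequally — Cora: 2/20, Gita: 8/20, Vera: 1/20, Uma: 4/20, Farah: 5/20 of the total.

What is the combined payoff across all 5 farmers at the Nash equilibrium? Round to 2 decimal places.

For player j, contributing a unit is worthwhile iff 2.6 × (j's share) ≥ 1, i.e. iff j's share is at least 0.3846.
Gita alone (share 8/20) is above the threshold, contributing 20; the remaining 4 contribute 0. Total contributed: 20.
The canal-maintenance pool pays out 2.6 × 20 = 52.00 in total (split across the unequal shares, but the aggregate is all that matters for the group sum).
The 4 free-riders keep 20 each, adding 80. Group total = 80 + 52.00 = 132.00.

132.00 labor-hours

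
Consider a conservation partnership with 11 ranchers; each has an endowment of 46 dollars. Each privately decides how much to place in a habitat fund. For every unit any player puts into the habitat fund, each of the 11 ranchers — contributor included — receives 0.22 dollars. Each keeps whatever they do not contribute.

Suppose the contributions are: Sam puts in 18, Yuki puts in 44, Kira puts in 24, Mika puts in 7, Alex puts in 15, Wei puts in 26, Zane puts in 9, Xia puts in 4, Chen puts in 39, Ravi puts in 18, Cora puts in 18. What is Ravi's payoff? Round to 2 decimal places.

76.84 dollars

Total contributed: 18 + 44 + 24 + 7 + 15 + 26 + 9 + 4 + 39 + 18 + 18 = 222.
Each receives 0.22 × 222 = 48.84 from the habitat fund.
Ravi keeps 46 − 18 = 28, so Ravi's payoff is 28 + 48.84 = 76.84.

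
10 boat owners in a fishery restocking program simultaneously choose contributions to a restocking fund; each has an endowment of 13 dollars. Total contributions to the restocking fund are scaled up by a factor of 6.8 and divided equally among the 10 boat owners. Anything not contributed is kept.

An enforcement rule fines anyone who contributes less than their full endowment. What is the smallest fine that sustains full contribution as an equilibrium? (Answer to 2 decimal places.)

4.16 dollars

Given the others contribute fully, the best deviation is to contribute 0 (any partial contribution still incurs the fine and gives up units whose private return 0.6800 is below 1).
Deviating from 13 to 0 saves 13 dollars but forfeits the deviator's share of the drop in the restocking fund: 6.8/10 × 13 = 8.84.
So the deviation gain is 13 − 8.84 = 4.16, and the fine must be at least 4.16 dollars to wipe it out.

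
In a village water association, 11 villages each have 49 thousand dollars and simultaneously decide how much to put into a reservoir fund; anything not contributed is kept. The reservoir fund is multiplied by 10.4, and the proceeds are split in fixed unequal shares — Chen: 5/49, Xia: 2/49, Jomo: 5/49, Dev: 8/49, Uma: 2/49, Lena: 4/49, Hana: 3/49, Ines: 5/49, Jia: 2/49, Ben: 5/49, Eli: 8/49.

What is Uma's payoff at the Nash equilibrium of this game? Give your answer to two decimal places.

173.80 thousand dollars

For player j, contributing a unit is worthwhile iff 10.4 × (j's share) ≥ 1, i.e. iff j's share is at least 0.0962.
Chen, Jomo, Dev, Ines, Ben and Eli are above the threshold, contributing 49 each; the remaining 5 contribute 0. Total contributed: 294.
Uma keeps 49 and receives 10.4 × 294 × 2/49 = 124.80 from the reservoir fund, for a payoff of 173.80.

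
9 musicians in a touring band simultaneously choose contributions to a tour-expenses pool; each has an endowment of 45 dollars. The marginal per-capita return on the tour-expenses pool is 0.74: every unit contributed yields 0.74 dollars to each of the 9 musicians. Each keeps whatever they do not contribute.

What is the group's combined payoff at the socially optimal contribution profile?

2697.30 dollars

Each contributed unit returns 6.660 to the group as a whole (0.74 to each of 9 players), which exceeds 1, so the social optimum is full contribution: group total = 6.660 × 405 = 2697.30.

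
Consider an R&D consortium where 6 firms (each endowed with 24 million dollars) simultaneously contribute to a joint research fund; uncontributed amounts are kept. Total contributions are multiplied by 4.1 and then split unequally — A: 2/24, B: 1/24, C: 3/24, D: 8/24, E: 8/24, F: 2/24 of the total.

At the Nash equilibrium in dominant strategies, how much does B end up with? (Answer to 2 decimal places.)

32.20 million dollars

A player with share s gets back 4.1·s per unit contributed, so full contribution is dominant for anyone with s > 1/4.1 = 0.2439 and zero contribution is dominant for anyone below.
D and E clear that bar, contributing 24 each; the remaining 4 contribute 0. Total contributed: 48.
B keeps 24 and receives 4.1 × 48 × 1/24 = 8.20 from the joint research fund, for a payoff of 32.20.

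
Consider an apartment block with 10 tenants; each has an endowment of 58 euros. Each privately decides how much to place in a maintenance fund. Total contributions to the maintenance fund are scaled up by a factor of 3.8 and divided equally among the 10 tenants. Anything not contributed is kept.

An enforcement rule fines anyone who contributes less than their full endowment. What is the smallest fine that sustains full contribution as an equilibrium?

Given the others contribute fully, the best deviation is to contribute 0 (any partial contribution still incurs the fine and gives up units whose private return 0.3800 is below 1).
Deviating from 58 to 0 saves 58 euros but forfeits the deviator's share of the drop in the maintenance fund: 3.8/10 × 58 = 22.04.
So the deviation gain is 58 − 22.04 = 35.96, and the fine must be at least 35.96 euros to wipe it out.

35.96 euros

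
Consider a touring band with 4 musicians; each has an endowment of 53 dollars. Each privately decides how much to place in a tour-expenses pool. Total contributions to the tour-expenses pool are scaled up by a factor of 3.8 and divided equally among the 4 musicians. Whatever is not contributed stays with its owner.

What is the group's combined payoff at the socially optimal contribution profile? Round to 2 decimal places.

Each contributed unit returns 3.800 to the group as a whole (0.9500 to each of 4 players), which exceeds 1, so the social optimum is full contribution: group total = 3.800 × 212 = 805.60.

805.60 dollars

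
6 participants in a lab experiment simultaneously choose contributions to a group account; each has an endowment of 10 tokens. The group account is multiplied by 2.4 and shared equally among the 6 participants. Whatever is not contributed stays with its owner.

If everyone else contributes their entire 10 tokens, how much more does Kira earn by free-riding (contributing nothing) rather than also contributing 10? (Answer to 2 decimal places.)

6.00 tokens

Switching from a contribution of 10 to 0 lets Kira keep an extra 10 tokens, but lowers the group account by 10, which costs Kira their own share of that drop: 2.4/6 × 10 = 4.00.
Net gain = 10 − 4.00 = 6.00. The private return per contributed unit (0.4000) is below 1, so free-riding is indeed the best response regardless of what the others do.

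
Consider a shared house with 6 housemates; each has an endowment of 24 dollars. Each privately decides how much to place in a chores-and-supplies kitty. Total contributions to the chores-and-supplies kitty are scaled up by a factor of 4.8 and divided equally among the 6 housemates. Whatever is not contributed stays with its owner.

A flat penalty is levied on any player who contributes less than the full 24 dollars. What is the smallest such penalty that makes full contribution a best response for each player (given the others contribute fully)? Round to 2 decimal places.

4.80 dollars

Given the others contribute fully, the best deviation is to contribute 0 (any partial contribution still incurs the fine and gives up units whose private return 0.8000 is below 1).
Deviating from 24 to 0 saves 24 dollars but forfeits the deviator's share of the drop in the chores-and-supplies kitty: 4.8/6 × 24 = 19.20.
So the deviation gain is 24 − 19.20 = 4.80, and the fine must be at least 4.80 dollars to wipe it out.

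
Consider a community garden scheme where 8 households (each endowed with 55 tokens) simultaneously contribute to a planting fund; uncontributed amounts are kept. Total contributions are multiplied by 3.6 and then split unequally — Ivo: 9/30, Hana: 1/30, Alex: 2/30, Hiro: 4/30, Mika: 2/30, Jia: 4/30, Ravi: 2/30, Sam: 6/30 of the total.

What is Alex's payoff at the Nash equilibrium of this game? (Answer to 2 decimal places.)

68.20 tokens

Player j's private return per contributed unit is 3.6 × (j's share). Contributing is weakly dominant for j when that share is at least 1/3.6 = 0.2778, and contributing 0 is dominant otherwise.
The only share above 0.2778 is Ivo's 9/30, contributing 55; the remaining 7 contribute 0. Total contributed: 55.
Alex keeps 55 and receives 3.6 × 55 × 2/30 = 13.20 from the planting fund, for a payoff of 68.20.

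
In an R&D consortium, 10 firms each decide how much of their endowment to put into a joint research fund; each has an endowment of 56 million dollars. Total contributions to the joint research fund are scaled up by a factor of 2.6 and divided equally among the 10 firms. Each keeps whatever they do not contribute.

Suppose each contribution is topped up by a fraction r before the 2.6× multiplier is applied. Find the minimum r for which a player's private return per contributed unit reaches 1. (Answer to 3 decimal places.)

With matching at rate r, one contributed unit becomes (1 + r) in the joint research fund and returns 2.6 × (1 + r) / 10 to the contributor.
Setting this equal to 1: 1 + r = 10/2.6 = 3.8462.
So the minimum matching rate is r = 3.8462 − 1 = 2.846.

2.846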